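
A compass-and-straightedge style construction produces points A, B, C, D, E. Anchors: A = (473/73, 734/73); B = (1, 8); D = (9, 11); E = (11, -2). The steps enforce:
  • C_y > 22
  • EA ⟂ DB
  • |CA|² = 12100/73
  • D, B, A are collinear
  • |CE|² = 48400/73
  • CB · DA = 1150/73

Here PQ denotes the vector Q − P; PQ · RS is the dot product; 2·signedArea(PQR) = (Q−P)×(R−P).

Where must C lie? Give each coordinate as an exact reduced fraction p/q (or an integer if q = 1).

1. C_x = 143/73  [line 184/73·x + 69/73·y + -1886/73 = 0 ∩ |CA|² = 12100/73]
2. C_y = 1614/73  [line 184/73·x + 69/73·y + -1886/73 = 0 ∩ |CA|² = 12100/73]
   → C = (143/73, 1614/73)

C = (143/73, 1614/73)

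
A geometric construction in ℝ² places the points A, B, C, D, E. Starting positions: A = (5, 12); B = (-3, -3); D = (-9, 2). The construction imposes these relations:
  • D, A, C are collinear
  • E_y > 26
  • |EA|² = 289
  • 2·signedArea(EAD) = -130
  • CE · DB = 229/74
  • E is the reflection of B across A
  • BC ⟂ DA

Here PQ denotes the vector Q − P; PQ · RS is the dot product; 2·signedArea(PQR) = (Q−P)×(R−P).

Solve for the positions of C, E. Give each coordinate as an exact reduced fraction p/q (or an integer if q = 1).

C = (-547/74, 233/74)
E = (13, 27)

1. C_x = -547/74  [D, A, C are collinear ∩ BC ⟂ DA]
2. C_y = 233/74  [D, A, C are collinear ∩ BC ⟂ DA]
   → C = (-547/74, 233/74)
3. E_x = 13  [E is the reflection of B across A]
4. E_y = 27  [E is the reflection of B across A]
   → E = (13, 27)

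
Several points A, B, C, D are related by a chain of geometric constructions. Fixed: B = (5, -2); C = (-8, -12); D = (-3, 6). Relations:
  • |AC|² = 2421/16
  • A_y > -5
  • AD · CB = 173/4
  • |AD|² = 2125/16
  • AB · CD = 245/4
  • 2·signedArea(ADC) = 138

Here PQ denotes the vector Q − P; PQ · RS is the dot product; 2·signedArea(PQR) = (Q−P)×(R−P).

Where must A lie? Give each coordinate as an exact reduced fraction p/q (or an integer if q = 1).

1. A_x = 7/4  [2·signedArea(ADC) = 138 ∩ AD · CB = 173/4]
2. A_y = -9/2  [2·signedArea(ADC) = 138 ∩ AD · CB = 173/4]
   → A = (7/4, -9/2)

A = (7/4, -9/2)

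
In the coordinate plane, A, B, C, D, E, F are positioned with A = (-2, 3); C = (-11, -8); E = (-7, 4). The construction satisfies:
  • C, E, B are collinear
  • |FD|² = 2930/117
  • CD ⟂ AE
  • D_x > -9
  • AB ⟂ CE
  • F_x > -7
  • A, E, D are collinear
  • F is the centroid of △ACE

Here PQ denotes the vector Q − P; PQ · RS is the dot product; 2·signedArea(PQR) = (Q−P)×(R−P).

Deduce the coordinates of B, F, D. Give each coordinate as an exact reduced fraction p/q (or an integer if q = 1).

B = (-34/5, 23/5)
D = (-111/13, 56/13)
F = (-20/3, -1/3)

1. B_x = -34/5  [C, E, B are collinear ∩ AB ⟂ CE]
2. B_y = 23/5  [C, E, B are collinear ∩ AB ⟂ CE]
   → B = (-34/5, 23/5)
3. F_x = -20/3  [F is the centroid of △ACE]
4. F_y = -1/3  [F is the centroid of △ACE]
   → F = (-20/3, -1/3)
5. D_x = -111/13  [A, E, D are collinear ∩ CD ⟂ AE]
6. D_y = 56/13  [A, E, D are collinear ∩ CD ⟂ AE]
   → D = (-111/13, 56/13)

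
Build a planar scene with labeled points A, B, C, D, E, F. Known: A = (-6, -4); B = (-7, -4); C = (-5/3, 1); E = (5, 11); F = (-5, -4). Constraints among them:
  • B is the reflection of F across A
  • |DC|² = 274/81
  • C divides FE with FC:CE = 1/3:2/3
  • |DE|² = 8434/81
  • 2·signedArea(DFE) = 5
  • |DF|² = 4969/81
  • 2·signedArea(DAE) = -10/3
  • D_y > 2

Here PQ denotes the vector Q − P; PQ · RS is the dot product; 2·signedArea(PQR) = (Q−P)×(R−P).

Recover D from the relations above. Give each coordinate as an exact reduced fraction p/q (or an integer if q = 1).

D = (-8/9, 8/3)

1. D_x = -8/9  [2·signedArea(DFE) = 5 ∩ 2·signedArea(DAE) = -10/3]
2. D_y = 8/3  [2·signedArea(DFE) = 5 ∩ 2·signedArea(DAE) = -10/3]
   → D = (-8/9, 8/3)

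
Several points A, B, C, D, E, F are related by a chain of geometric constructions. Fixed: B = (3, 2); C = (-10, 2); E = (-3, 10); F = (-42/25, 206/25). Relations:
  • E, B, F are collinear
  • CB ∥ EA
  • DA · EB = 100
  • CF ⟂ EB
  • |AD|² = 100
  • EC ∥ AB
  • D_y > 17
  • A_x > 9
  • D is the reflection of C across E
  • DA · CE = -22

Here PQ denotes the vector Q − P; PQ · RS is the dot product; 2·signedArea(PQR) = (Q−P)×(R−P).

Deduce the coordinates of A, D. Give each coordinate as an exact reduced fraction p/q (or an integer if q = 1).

1. A_x = 10  [EC ∥ AB ∩ CB ∥ EA]
2. A_y = 10  [EC ∥ AB ∩ CB ∥ EA]
   → A = (10, 10)
3. D_x = 4  [D is the reflection of C across E]
4. D_y = 18  [D is the reflection of C across E]
   → D = (4, 18)

A = (10, 10)
D = (4, 18)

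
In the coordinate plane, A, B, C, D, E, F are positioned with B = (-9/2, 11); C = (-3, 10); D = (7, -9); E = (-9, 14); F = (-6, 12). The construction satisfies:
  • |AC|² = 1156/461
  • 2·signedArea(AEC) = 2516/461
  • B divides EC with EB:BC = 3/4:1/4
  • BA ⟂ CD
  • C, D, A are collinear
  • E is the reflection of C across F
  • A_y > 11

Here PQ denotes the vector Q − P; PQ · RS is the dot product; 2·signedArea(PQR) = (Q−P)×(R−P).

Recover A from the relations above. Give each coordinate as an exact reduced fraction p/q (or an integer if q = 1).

1. A_x = -1723/461  [C, D, A are collinear ∩ BA ⟂ CD]
2. A_y = 5256/461  [C, D, A are collinear ∩ BA ⟂ CD]
   → A = (-1723/461, 5256/461)

A = (-1723/461, 5256/461)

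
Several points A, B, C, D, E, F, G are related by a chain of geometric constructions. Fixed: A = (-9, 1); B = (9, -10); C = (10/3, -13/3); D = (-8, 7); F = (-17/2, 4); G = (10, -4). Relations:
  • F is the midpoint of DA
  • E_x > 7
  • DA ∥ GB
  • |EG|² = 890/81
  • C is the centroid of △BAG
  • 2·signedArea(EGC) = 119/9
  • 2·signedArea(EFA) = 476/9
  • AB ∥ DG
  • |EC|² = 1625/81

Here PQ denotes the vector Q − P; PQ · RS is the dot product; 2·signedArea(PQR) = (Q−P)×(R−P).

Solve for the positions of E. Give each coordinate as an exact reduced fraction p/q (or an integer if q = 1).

E = (67/9, -55/9)

1. E_x = 67/9  [2·signedArea(EFA) = 476/9 ∩ 2·signedArea(EGC) = 119/9]
2. E_y = -55/9  [2·signedArea(EFA) = 476/9 ∩ 2·signedArea(EGC) = 119/9]
   → E = (67/9, -55/9)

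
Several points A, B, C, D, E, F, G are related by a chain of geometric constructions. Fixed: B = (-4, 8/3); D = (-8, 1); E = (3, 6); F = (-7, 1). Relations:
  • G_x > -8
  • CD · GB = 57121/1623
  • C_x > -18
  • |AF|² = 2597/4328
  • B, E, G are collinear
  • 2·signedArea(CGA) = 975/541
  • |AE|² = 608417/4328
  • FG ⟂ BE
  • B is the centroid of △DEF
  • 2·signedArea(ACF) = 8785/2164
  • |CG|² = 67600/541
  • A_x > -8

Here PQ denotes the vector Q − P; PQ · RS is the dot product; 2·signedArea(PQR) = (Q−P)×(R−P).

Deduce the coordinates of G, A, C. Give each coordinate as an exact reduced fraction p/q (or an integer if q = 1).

1. G_x = -3837/541  [B, E, G are collinear ∩ FG ⟂ BE]
2. G_y = 646/541  [B, E, G are collinear ∩ FG ⟂ BE]
   → G = (-3837/541, 646/541)
3. C_x = -9297/541  [line -1673/541·x + -2390/1623·y + -94883/1623 = 0 ∩ |CG|² = 67600/541]
4. C_y = -1954/541  [line -1673/541·x + -2390/1623·y + -94883/1623 = 0 ∩ |CG|² = 67600/541]
   → C = (-9297/541, -1954/541)
5. A_x = -16821/2164  [2·signedArea(ACF) = 8785/2164 ∩ 2·signedArea(CGA) = 975/541]
6. A_y = 2269/2164  [2·signedArea(ACF) = 8785/2164 ∩ 2·signedArea(CGA) = 975/541]
   → A = (-16821/2164, 2269/2164)

A = (-16821/2164, 2269/2164)
C = (-9297/541, -1954/541)
G = (-3837/541, 646/541)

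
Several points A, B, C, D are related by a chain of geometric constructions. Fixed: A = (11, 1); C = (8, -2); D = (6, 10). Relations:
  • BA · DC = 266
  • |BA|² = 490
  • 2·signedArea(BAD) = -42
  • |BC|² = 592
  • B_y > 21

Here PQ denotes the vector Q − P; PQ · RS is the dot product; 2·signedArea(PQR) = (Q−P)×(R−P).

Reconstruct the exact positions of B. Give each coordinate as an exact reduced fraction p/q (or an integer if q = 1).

1. B_x = 4  [2·signedArea(BAD) = -42 ∩ BA · DC = 266]
2. B_y = 22  [2·signedArea(BAD) = -42 ∩ BA · DC = 266]
   → B = (4, 22)

B = (4, 22)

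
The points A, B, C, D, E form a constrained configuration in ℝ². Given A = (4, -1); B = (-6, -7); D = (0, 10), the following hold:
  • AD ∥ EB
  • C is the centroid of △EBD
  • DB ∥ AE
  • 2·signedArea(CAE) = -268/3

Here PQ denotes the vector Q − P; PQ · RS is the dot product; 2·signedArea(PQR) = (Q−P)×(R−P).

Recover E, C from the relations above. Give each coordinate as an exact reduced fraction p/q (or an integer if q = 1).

1. E_x = -2  [AD ∥ EB ∩ DB ∥ AE]
2. E_y = -18  [AD ∥ EB ∩ DB ∥ AE]
   → E = (-2, -18)
3. C_x = -8/3  [C is the centroid of △EBD]
4. C_y = -5  [C is the centroid of △EBD]
   → C = (-8/3, -5)

C = (-8/3, -5)
E = (-2, -18)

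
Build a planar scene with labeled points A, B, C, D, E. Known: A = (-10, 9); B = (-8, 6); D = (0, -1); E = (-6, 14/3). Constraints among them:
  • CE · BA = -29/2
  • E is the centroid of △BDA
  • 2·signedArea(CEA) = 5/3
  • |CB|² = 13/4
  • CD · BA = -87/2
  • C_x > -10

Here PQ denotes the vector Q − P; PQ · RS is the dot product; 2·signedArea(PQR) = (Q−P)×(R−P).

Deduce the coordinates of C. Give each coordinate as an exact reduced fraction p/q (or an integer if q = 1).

C = (-9, 15/2)

1. C_x = -9  [CD · BA = -87/2 ∩ 2·signedArea(CEA) = 5/3]
2. C_y = 15/2  [CD · BA = -87/2 ∩ 2·signedArea(CEA) = 5/3]
   → C = (-9, 15/2)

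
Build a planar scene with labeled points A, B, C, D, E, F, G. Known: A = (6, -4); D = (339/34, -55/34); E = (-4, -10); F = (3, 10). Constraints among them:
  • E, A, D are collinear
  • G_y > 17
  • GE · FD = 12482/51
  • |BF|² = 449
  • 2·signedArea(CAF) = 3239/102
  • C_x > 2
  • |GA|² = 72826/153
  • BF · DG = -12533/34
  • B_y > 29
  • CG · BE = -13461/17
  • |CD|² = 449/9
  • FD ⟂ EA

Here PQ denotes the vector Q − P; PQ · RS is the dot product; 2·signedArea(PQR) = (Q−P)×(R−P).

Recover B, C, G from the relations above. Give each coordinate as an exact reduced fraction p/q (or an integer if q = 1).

B = (10, 30)
C = (305/102, -55/102)
G = (367/51, 907/51)

1. G_x = 367/51  [line -237/34·x + 395/34·y + -7979/51 = 0 ∩ |GA|² = 72826/153]
2. G_y = 907/51  [line -237/34·x + 395/34·y + -7979/51 = 0 ∩ |GA|² = 72826/153]
   → G = (367/51, 907/51)
3. B_x = 10  [line 283/102·x + -1979/102·y + 28270/51 = 0 ∩ |BF|² = 449]
4. B_y = 30  [line 283/102·x + -1979/102·y + 28270/51 = 0 ∩ |BF|² = 449]
   → B = (10, 30)
5. C_x = 305/102  [CG · BE = -13461/17 ∩ 2·signedArea(CAF) = 3239/102]
6. C_y = -55/102  [CG · BE = -13461/17 ∩ 2·signedArea(CAF) = 3239/102]
   → C = (305/102, -55/102)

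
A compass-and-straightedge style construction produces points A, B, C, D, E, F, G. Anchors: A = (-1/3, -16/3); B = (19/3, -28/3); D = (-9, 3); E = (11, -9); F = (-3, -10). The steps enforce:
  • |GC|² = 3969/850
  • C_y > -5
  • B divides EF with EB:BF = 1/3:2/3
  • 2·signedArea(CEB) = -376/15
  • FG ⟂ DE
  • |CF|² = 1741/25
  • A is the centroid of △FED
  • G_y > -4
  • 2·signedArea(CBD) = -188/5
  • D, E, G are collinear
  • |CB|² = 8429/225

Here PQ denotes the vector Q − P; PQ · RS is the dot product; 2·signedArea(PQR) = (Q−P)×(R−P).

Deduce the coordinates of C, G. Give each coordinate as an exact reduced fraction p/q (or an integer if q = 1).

1. C_x = 3  [2·signedArea(CEB) = -376/15 ∩ 2·signedArea(CBD) = -188/5]
2. C_y = -21/5  [2·signedArea(CEB) = -376/15 ∩ 2·signedArea(CBD) = -188/5]
   → C = (3, -21/5)
3. G_x = 39/34  [D, E, G are collinear ∩ FG ⟂ DE]
4. G_y = -105/34  [D, E, G are collinear ∩ FG ⟂ DE]
   → G = (39/34, -105/34)

C = (3, -21/5)
G = (39/34, -105/34)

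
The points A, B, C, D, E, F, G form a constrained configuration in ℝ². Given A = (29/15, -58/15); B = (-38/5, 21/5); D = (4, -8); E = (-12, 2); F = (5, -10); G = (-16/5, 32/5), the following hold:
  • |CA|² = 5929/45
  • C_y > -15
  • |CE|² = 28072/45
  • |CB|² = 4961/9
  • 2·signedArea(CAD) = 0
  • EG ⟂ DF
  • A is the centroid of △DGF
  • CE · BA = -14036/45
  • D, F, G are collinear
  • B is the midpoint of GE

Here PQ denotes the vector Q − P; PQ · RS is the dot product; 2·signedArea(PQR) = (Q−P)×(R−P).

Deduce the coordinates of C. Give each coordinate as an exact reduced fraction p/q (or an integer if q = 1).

1. C_x = 106/15  [2·signedArea(CAD) = 0 ∩ CE · BA = -14036/45]
2. C_y = -212/15  [2·signedArea(CAD) = 0 ∩ CE · BA = -14036/45]
   → C = (106/15, -212/15)

C = (106/15, -212/15)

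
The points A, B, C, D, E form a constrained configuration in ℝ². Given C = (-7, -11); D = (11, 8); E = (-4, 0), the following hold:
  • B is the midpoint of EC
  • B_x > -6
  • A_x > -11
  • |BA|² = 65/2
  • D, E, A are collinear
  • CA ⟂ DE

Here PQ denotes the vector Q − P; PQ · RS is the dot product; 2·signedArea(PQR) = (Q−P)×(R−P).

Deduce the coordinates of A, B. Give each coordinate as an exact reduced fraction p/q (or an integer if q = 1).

A = (-3151/289, -1064/289)
B = (-11/2, -11/2)

1. A_x = -3151/289  [D, E, A are collinear ∩ CA ⟂ DE]
2. A_y = -1064/289  [D, E, A are collinear ∩ CA ⟂ DE]
   → A = (-3151/289, -1064/289)
3. B_x = -11/2  [B is the midpoint of EC]
4. B_y = -11/2  [B is the midpoint of EC]
   → B = (-11/2, -11/2)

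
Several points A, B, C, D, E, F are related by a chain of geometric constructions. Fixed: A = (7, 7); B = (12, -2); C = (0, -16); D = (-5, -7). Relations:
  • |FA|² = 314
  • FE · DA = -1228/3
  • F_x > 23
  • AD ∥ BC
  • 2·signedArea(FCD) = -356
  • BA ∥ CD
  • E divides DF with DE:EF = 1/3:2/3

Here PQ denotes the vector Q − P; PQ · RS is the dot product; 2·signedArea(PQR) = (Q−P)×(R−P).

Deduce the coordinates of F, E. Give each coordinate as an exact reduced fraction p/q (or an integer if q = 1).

E = (14/3, -2/3)
F = (24, 12)

1. F_x = 24  [line -9·x + -5·y + 276 = 0 ∩ |FA|² = 314]
2. F_y = 12  [line -9·x + -5·y + 276 = 0 ∩ |FA|² = 314]
   → F = (24, 12)
3. E_x = 14/3  [FE · DA = -1228/3 ∩ E divides DF with DE:EF = 1/3:2/3]
4. E_y = -2/3  [FE · DA = -1228/3 ∩ E divides DF with DE:EF = 1/3:2/3]
   → E = (14/3, -2/3)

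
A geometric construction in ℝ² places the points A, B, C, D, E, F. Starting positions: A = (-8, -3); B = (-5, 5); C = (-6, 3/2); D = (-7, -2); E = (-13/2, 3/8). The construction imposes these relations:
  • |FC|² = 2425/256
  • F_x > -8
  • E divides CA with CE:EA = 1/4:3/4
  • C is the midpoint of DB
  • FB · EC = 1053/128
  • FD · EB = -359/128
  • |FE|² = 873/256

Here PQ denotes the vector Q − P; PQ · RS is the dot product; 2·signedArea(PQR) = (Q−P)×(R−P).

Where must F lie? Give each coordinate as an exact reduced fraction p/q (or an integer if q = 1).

1. F_x = -29/4  [FD · EB = -359/128 ∩ FB · EC = 1053/128]
2. F_y = -21/16  [FD · EB = -359/128 ∩ FB · EC = 1053/128]
   → F = (-29/4, -21/16)

F = (-29/4, -21/16)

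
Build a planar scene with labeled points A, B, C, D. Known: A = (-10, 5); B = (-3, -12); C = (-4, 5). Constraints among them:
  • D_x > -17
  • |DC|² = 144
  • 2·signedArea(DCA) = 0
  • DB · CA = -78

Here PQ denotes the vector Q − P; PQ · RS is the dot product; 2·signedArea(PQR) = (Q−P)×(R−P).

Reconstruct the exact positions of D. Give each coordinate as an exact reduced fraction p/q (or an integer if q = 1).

1. D_x = -16  [2·signedArea(DCA) = 0 ∩ DB · CA = -78]
2. D_y = 5  [2·signedArea(DCA) = 0 ∩ DB · CA = -78]
   → D = (-16, 5)

D = (-16, 5)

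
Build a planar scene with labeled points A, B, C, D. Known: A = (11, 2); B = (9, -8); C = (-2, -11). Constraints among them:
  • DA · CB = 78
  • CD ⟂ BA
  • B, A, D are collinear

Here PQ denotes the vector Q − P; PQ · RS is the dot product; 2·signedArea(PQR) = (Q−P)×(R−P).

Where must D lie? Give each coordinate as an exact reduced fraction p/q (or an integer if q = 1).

D = (8, -13)

1. D_x = 8  [B, A, D are collinear ∩ CD ⟂ BA]
2. D_y = -13  [B, A, D are collinear ∩ CD ⟂ BA]
   → D = (8, -13)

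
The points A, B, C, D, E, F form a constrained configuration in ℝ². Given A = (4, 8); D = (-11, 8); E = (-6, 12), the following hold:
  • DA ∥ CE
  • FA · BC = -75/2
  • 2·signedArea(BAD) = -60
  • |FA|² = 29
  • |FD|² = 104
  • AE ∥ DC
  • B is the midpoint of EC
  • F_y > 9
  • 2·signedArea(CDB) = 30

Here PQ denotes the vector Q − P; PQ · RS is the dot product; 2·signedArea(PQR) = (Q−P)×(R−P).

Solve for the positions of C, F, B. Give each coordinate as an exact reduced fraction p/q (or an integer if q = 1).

B = (-27/2, 12)
C = (-21, 12)
F = (-1, 10)

1. C_x = -21  [DA ∥ CE ∩ AE ∥ DC]
2. C_y = 12  [DA ∥ CE ∩ AE ∥ DC]
   → C = (-21, 12)
3. B_x = -27/2  [B is the midpoint of EC]
4. B_y = 12  [B is the midpoint of EC]
   → B = (-27/2, 12)
5. F_x = -1  [FA · BC = -75/2]
6. F_y = 10  [|FA|² = 29]
   → F = (-1, 10)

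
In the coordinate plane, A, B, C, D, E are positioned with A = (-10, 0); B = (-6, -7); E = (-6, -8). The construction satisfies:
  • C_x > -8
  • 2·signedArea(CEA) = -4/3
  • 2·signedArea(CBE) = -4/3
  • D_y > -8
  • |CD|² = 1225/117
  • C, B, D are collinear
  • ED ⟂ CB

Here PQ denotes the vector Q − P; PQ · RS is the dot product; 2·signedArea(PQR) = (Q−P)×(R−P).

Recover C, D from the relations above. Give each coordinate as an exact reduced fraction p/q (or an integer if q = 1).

C = (-22/3, -5)
D = (-72/13, -100/13)

1. C_x = -22/3  [2·signedArea(CBE) = -4/3 ∩ 2·signedArea(CEA) = -4/3]
2. C_y = -5  [2·signedArea(CBE) = -4/3 ∩ 2·signedArea(CEA) = -4/3]
   → C = (-22/3, -5)
3. D_x = -72/13  [C, B, D are collinear ∩ ED ⟂ CB]
4. D_y = -100/13  [C, B, D are collinear ∩ ED ⟂ CB]
   → D = (-72/13, -100/13)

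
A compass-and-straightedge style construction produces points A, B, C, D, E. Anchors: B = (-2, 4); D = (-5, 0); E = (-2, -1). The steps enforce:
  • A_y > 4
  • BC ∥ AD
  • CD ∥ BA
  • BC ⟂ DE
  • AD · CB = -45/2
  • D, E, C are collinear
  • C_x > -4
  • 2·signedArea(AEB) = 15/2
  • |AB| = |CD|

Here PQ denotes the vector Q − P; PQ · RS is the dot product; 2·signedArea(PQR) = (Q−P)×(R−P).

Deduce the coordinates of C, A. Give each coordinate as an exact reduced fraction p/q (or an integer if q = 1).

1. C_x = -7/2  [D, E, C are collinear ∩ BC ⟂ DE]
2. C_y = -1/2  [D, E, C are collinear ∩ BC ⟂ DE]
   → C = (-7/2, -1/2)
3. A_x = -7/2  [BC ∥ AD ∩ CD ∥ BA]
4. A_y = 9/2  [BC ∥ AD ∩ CD ∥ BA]
   → A = (-7/2, 9/2)

A = (-7/2, 9/2)
C = (-7/2, -1/2)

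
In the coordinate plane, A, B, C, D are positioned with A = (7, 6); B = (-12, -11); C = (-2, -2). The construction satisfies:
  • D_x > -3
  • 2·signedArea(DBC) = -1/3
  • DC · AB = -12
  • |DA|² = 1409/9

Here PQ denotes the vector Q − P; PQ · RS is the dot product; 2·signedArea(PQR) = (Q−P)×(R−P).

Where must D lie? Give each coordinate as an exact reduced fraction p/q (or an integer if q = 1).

D = (-7/3, -7/3)

1. D_x = -7/3  [2·signedArea(DBC) = -1/3 ∩ DC · AB = -12]
2. D_y = -7/3  [2·signedArea(DBC) = -1/3 ∩ DC · AB = -12]
   → D = (-7/3, -7/3)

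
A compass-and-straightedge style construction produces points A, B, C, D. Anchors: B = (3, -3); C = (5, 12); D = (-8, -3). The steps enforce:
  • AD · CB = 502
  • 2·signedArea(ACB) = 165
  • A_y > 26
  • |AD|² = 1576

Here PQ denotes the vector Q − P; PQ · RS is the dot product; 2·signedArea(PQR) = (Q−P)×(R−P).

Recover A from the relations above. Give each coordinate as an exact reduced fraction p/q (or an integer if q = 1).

A = (18, 27)

1. A_x = 18  [AD · CB = 502 ∩ 2·signedArea(ACB) = 165]
2. A_y = 27  [AD · CB = 502 ∩ 2·signedArea(ACB) = 165]
   → A = (18, 27)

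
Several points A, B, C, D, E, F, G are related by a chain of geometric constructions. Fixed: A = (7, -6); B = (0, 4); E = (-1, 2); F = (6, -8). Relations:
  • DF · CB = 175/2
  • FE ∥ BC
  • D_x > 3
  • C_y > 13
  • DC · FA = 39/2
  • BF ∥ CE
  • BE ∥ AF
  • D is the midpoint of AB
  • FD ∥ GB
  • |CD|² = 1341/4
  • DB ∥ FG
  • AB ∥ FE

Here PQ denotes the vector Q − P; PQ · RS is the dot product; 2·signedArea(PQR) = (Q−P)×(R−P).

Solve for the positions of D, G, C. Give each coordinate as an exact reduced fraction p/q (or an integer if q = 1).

1. D_x = 7/2  [D is the midpoint of AB]
2. D_y = -1  [D is the midpoint of AB]
   → D = (7/2, -1)
3. G_x = 5/2  [FD ∥ GB ∩ DB ∥ FG]
4. G_y = -3  [FD ∥ GB ∩ DB ∥ FG]
   → G = (5/2, -3)
5. C_x = -7  [BF ∥ CE ∩ FE ∥ BC]
6. C_y = 14  [BF ∥ CE ∩ FE ∥ BC]
   → C = (-7, 14)

C = (-7, 14)
D = (7/2, -1)
G = (5/2, -3)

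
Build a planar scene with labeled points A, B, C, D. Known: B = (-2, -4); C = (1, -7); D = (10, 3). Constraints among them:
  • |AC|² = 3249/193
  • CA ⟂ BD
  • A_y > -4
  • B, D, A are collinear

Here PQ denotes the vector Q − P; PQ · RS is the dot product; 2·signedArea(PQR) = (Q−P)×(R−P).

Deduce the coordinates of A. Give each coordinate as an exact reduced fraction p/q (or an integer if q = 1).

1. A_x = -206/193  [B, D, A are collinear ∩ CA ⟂ BD]
2. A_y = -667/193  [B, D, A are collinear ∩ CA ⟂ BD]
   → A = (-206/193, -667/193)

A = (-206/193, -667/193)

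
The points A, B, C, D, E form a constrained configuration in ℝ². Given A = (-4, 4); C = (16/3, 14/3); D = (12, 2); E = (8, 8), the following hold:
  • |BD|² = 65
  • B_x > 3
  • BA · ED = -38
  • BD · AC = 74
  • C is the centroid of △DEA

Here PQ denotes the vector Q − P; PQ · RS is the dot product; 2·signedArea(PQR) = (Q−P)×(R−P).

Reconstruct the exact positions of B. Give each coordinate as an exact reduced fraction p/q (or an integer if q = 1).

1. B_x = 4  [BD · AC = 74 ∩ BA · ED = -38]
2. B_y = 3  [BD · AC = 74 ∩ BA · ED = -38]
   → B = (4, 3)

B = (4, 3)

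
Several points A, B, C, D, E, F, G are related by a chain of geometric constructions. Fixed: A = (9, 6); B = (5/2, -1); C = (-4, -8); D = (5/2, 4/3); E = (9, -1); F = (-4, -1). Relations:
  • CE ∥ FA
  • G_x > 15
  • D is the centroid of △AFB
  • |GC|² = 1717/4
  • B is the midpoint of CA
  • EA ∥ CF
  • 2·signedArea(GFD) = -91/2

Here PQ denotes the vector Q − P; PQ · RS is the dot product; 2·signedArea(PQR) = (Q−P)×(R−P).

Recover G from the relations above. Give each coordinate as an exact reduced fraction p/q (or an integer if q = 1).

1. G_x = 31/2  [line -7/3·x + 13/2·y + 128/3 = 0 ∩ |GC|² = 1717/4]
2. G_y = -1  [line -7/3·x + 13/2·y + 128/3 = 0 ∩ |GC|² = 1717/4]
   → G = (31/2, -1)

G = (31/2, -1)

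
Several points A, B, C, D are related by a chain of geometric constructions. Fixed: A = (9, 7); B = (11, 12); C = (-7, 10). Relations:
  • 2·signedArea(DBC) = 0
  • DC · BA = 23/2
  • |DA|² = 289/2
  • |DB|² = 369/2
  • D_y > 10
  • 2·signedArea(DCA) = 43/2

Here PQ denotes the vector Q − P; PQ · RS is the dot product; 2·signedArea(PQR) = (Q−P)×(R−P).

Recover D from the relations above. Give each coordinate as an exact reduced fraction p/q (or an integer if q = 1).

1. D_x = -5/2  [2·signedArea(DBC) = 0 ∩ 2·signedArea(DCA) = 43/2]
2. D_y = 21/2  [2·signedArea(DBC) = 0 ∩ 2·signedArea(DCA) = 43/2]
   → D = (-5/2, 21/2)

D = (-5/2, 21/2)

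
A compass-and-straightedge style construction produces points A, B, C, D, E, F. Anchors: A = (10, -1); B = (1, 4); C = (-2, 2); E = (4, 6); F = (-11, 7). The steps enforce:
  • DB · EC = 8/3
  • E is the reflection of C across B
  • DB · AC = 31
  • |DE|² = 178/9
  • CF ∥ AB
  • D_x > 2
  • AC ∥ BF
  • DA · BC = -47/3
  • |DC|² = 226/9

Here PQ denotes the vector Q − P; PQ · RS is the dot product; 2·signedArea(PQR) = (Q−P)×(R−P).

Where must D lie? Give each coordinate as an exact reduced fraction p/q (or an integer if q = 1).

1. D_x = 3  [DA · BC = -47/3 ∩ DB · AC = 31]
2. D_y = 5/3  [DA · BC = -47/3 ∩ DB · AC = 31]
   → D = (3, 5/3)

D = (3, 5/3)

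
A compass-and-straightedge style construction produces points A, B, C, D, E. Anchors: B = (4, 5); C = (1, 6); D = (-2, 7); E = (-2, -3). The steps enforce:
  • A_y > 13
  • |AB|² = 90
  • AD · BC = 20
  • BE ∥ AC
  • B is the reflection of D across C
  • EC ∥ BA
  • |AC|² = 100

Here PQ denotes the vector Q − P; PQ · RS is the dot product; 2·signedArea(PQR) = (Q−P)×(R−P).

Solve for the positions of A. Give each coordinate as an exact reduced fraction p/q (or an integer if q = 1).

A = (7, 14)

1. A_x = 7  [BE ∥ AC ∩ EC ∥ BA]
2. A_y = 14  [BE ∥ AC ∩ EC ∥ BA]
   → A = (7, 14)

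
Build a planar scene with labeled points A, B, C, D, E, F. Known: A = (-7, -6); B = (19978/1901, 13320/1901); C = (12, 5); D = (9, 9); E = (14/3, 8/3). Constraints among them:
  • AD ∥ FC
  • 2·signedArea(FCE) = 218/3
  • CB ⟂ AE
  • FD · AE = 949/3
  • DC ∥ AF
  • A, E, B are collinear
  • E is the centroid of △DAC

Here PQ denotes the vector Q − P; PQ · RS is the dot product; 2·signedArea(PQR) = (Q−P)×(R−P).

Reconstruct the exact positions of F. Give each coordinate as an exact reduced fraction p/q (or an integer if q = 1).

F = (-4, -10)

1. F_x = -4  [AD ∥ FC ∩ DC ∥ AF]
2. F_y = -10  [AD ∥ FC ∩ DC ∥ AF]
   → F = (-4, -10)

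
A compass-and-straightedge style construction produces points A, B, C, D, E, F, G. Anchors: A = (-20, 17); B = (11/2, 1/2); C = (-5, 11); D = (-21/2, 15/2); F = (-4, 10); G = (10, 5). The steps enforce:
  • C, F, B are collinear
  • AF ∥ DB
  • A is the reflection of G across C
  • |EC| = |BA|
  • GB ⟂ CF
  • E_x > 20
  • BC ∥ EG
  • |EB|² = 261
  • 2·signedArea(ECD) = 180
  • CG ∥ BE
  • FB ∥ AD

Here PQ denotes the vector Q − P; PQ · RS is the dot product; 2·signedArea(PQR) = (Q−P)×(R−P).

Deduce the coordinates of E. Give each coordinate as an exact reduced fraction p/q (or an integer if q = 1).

1. E_x = 41/2  [BC ∥ EG ∩ CG ∥ BE]
2. E_y = -11/2  [BC ∥ EG ∩ CG ∥ BE]
   → E = (41/2, -11/2)

E = (41/2, -11/2)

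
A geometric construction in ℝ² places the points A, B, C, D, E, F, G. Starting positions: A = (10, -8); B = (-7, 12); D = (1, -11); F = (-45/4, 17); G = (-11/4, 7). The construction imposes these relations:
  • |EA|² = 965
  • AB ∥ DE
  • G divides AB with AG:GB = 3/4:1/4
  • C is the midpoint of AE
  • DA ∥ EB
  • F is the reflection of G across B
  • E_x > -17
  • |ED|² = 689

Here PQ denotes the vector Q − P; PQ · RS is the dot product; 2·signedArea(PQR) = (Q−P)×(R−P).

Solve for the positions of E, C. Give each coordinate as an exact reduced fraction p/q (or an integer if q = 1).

1. E_x = -16  [DA ∥ EB ∩ AB ∥ DE]
2. E_y = 9  [DA ∥ EB ∩ AB ∥ DE]
   → E = (-16, 9)
3. C_x = -3  [C is the midpoint of AE]
4. C_y = 1/2  [C is the midpoint of AE]
   → C = (-3, 1/2)

C = (-3, 1/2)
E = (-16, 9)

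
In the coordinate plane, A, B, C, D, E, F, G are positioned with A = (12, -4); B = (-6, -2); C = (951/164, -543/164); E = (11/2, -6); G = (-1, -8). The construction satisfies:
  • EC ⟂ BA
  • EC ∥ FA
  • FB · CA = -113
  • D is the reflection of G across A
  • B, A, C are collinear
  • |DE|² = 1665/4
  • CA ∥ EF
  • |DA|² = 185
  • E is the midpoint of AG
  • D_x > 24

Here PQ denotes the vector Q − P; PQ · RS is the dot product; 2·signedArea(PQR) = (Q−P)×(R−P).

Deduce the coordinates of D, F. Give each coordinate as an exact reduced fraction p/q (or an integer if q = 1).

D = (25, 0)
F = (1919/164, -1097/164)

1. D_x = 25  [D is the reflection of G across A]
2. D_y = 0  [D is the reflection of G across A]
   → D = (25, 0)
3. F_x = 1919/164  [EC ∥ FA ∩ CA ∥ EF]
4. F_y = -1097/164  [EC ∥ FA ∩ CA ∥ EF]
   → F = (1919/164, -1097/164)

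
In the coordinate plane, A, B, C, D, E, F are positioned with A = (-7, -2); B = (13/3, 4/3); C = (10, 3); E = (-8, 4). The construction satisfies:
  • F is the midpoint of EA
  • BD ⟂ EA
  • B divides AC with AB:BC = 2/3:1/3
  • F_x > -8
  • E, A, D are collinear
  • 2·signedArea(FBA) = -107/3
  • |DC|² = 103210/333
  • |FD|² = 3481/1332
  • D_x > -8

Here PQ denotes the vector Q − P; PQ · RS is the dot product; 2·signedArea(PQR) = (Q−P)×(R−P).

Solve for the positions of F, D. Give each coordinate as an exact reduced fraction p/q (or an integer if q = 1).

D = (-803/111, -22/37)
F = (-15/2, 1)

1. F_x = -15/2  [F is the midpoint of EA]
2. F_y = 1  [F is the midpoint of EA]
   → F = (-15/2, 1)
3. D_x = -803/111  [E, A, D are collinear ∩ BD ⟂ EA]
4. D_y = -22/37  [E, A, D are collinear ∩ BD ⟂ EA]
   → D = (-803/111, -22/37)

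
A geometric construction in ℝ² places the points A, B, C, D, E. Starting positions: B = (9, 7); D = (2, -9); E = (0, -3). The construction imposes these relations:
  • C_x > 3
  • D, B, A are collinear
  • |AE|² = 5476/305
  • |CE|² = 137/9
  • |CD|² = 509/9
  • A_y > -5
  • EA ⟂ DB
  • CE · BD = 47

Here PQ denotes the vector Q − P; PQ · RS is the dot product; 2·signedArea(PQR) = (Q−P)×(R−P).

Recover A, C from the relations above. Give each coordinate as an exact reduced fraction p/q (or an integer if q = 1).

1. A_x = 1184/305  [D, B, A are collinear ∩ EA ⟂ DB]
2. A_y = -1433/305  [D, B, A are collinear ∩ EA ⟂ DB]
   → A = (1184/305, -1433/305)
3. C_x = 11/3  [line 7·x + 16·y + 1 = 0 ∩ |CE|² = 137/9]
4. C_y = -5/3  [line 7·x + 16·y + 1 = 0 ∩ |CE|² = 137/9]
   → C = (11/3, -5/3)

A = (1184/305, -1433/305)
C = (11/3, -5/3)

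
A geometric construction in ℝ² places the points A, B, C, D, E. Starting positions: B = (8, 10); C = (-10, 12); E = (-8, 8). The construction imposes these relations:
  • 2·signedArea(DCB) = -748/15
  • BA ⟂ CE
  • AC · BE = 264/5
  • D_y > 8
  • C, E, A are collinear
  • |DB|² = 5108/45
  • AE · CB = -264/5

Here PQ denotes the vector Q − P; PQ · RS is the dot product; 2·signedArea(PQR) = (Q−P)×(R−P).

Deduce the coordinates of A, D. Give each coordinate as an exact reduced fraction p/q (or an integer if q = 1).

1. A_x = -28/5  [C, E, A are collinear ∩ BA ⟂ CE]
2. A_y = 16/5  [C, E, A are collinear ∩ BA ⟂ CE]
   → A = (-28/5, 16/5)
3. D_x = -38/15  [line 2·x + 18·y + -2192/15 = 0 ∩ |DB|² = 5108/45]
4. D_y = 42/5  [line 2·x + 18·y + -2192/15 = 0 ∩ |DB|² = 5108/45]
   → D = (-38/15, 42/5)

A = (-28/5, 16/5)
D = (-38/15, 42/5)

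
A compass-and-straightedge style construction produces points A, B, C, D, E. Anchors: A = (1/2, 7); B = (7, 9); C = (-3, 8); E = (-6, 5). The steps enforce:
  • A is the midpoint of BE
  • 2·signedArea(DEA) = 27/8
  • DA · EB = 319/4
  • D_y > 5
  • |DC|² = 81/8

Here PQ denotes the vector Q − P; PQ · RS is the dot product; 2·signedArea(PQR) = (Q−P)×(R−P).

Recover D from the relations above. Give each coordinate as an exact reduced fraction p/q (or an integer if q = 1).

D = (-21/4, 23/4)

1. D_x = -21/4  [2·signedArea(DEA) = 27/8 ∩ DA · EB = 319/4]
2. D_y = 23/4  [2·signedArea(DEA) = 27/8 ∩ DA · EB = 319/4]
   → D = (-21/4, 23/4)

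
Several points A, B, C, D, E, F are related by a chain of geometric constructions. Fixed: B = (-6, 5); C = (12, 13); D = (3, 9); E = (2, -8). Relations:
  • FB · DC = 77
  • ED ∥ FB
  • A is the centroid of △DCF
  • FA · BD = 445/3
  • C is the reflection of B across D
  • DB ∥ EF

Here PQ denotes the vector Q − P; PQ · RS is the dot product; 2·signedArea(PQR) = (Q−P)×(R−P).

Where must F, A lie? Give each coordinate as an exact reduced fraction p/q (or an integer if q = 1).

1. F_x = -7  [ED ∥ FB ∩ DB ∥ EF]
2. F_y = -12  [ED ∥ FB ∩ DB ∥ EF]
   → F = (-7, -12)
3. A_x = 8/3  [A is the centroid of △DCF]
4. A_y = 10/3  [A is the centroid of △DCF]
   → A = (8/3, 10/3)

A = (8/3, 10/3)
F = (-7, -12)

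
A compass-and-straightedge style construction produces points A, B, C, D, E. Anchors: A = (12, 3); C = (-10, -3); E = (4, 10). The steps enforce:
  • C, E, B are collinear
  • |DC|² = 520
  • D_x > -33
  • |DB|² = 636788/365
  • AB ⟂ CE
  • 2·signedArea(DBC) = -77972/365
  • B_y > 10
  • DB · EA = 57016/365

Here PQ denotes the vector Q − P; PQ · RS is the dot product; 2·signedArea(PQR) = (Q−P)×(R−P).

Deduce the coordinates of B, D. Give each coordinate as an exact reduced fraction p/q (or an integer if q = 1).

1. B_x = 1754/365  [C, E, B are collinear ∩ AB ⟂ CE]
2. B_y = 3923/365  [C, E, B are collinear ∩ AB ⟂ CE]
   → B = (1754/365, 3923/365)
3. D_x = -32  [2·signedArea(DBC) = -77972/365 ∩ DB · EA = 57016/365]
4. D_y = -9  [2·signedArea(DBC) = -77972/365 ∩ DB · EA = 57016/365]
   → D = (-32, -9)

B = (1754/365, 3923/365)
D = (-32, -9)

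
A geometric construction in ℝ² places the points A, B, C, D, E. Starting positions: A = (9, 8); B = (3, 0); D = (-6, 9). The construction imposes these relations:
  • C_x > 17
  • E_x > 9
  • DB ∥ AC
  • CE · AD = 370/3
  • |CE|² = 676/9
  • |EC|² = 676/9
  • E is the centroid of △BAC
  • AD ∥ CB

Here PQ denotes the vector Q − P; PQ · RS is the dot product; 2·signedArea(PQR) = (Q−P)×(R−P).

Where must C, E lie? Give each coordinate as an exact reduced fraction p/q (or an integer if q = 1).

C = (18, -1)
E = (10, 7/3)

1. C_x = 18  [AD ∥ CB ∩ DB ∥ AC]
2. C_y = -1  [AD ∥ CB ∩ DB ∥ AC]
   → C = (18, -1)
3. E_x = 10  [E is the centroid of △BAC]
4. E_y = 7/3  [E is the centroid of △BAC]
   → E = (10, 7/3)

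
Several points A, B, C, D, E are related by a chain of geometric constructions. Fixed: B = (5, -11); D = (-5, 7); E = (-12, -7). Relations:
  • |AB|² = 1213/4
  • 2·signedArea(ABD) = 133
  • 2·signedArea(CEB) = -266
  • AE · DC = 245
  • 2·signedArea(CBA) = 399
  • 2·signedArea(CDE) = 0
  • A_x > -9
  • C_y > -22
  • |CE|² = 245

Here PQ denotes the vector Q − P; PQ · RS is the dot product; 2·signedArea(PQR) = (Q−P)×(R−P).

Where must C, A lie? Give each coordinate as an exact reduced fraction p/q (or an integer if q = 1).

A = (-17/2, 0)
C = (-19, -21)

1. C_x = -19  [2·signedArea(CDE) = 0 ∩ 2·signedArea(CEB) = -266]
2. C_y = -21  [2·signedArea(CDE) = 0 ∩ 2·signedArea(CEB) = -266]
   → C = (-19, -21)
3. A_x = -17/2  [AE · DC = 245 ∩ 2·signedArea(ABD) = 133]
4. A_y = 0  [AE · DC = 245 ∩ 2·signedArea(ABD) = 133]
   → A = (-17/2, 0)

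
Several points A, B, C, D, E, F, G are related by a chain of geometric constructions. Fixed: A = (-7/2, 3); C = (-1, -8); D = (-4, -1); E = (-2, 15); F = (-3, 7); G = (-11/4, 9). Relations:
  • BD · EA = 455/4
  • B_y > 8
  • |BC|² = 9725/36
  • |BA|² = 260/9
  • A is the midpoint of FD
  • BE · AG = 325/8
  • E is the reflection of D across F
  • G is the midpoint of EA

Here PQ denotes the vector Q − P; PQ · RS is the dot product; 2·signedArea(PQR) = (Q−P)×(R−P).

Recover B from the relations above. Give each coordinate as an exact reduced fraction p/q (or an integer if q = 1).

1. B_x = -17/6  [line -3/4·x + -6·y + 383/8 = 0 ∩ |BC|² = 9725/36]
2. B_y = 25/3  [line -3/4·x + -6·y + 383/8 = 0 ∩ |BC|² = 9725/36]
   → B = (-17/6, 25/3)

B = (-17/6, 25/3)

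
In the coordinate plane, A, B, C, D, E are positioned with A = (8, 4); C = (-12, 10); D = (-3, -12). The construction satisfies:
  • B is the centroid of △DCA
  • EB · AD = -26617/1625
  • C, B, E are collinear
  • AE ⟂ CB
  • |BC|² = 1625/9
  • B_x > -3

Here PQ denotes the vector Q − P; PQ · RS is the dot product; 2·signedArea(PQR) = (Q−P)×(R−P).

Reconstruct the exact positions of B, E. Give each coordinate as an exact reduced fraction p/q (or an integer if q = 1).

B = (-7/3, 2/3)
E = (2192/1625, -4694/1625)

1. B_x = -7/3  [B is the centroid of △DCA]
2. B_y = 2/3  [B is the centroid of △DCA]
   → B = (-7/3, 2/3)
3. E_x = 2192/1625  [C, B, E are collinear ∩ AE ⟂ CB]
4. E_y = -4694/1625  [C, B, E are collinear ∩ AE ⟂ CB]
   → E = (2192/1625, -4694/1625)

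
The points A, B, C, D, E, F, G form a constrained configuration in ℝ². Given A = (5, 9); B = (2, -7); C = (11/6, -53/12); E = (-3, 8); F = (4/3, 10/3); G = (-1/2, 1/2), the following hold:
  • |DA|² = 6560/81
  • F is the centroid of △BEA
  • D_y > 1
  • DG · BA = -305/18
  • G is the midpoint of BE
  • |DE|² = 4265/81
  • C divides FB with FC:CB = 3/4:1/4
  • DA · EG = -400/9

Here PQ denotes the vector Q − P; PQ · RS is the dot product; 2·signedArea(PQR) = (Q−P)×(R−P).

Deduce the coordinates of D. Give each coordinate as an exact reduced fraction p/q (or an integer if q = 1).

1. D_x = 1/9  [DG · BA = -305/18 ∩ DA · EG = -400/9]
2. D_y = 13/9  [DG · BA = -305/18 ∩ DA · EG = -400/9]
   → D = (1/9, 13/9)

D = (1/9, 13/9)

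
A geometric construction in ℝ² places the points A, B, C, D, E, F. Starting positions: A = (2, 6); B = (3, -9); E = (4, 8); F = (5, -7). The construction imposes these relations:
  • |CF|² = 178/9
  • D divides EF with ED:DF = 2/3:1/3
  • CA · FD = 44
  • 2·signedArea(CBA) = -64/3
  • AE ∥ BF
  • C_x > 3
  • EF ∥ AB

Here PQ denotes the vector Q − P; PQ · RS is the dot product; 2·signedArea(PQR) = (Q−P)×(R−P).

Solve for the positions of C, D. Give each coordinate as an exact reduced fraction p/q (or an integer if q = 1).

C = (4, -8/3)
D = (14/3, -2)

1. D_x = 14/3  [D divides EF with ED:DF = 2/3:1/3]
2. D_y = -2  [D divides EF with ED:DF = 2/3:1/3]
   → D = (14/3, -2)
3. C_x = 4  [2·signedArea(CBA) = -64/3 ∩ CA · FD = 44]
4. C_y = -8/3  [2·signedArea(CBA) = -64/3 ∩ CA · FD = 44]
   → C = (4, -8/3)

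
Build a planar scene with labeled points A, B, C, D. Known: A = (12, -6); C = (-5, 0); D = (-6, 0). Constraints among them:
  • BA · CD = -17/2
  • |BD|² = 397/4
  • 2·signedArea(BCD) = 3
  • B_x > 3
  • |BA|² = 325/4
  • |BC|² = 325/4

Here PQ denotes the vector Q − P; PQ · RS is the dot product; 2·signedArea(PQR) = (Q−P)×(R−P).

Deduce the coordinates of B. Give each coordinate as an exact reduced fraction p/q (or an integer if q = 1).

1. B_x = 7/2  [BA · CD = -17/2 ∩ 2·signedArea(BCD) = 3]
2. B_y = -3  [BA · CD = -17/2 ∩ 2·signedArea(BCD) = 3]
   → B = (7/2, -3)

B = (7/2, -3)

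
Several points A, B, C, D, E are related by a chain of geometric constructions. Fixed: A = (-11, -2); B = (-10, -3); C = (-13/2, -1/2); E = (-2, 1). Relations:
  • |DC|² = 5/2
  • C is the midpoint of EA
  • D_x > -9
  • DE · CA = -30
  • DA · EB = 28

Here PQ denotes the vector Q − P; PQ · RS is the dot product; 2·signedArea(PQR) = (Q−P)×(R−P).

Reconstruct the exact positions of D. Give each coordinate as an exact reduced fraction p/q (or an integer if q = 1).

1. D_x = -8  [DE · CA = -30 ∩ DA · EB = 28]
2. D_y = -1  [DE · CA = -30 ∩ DA · EB = 28]
   → D = (-8, -1)

D = (-8, -1)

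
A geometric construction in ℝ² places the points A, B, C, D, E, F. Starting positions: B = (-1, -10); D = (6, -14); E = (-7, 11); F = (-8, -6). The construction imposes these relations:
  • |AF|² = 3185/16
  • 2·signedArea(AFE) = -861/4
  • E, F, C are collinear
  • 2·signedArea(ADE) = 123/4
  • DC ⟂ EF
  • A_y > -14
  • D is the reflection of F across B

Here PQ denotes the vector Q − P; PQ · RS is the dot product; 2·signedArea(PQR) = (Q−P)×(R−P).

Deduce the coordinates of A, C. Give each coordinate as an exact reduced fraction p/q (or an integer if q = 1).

A = (17/4, -13)
C = (-1221/145, -1907/145)

1. A_x = 17/4  [2·signedArea(ADE) = 123/4 ∩ 2·signedArea(AFE) = -861/4]
2. A_y = -13  [2·signedArea(ADE) = 123/4 ∩ 2·signedArea(AFE) = -861/4]
   → A = (17/4, -13)
3. C_x = -1221/145  [E, F, C are collinear ∩ DC ⟂ EF]
4. C_y = -1907/145  [E, F, C are collinear ∩ DC ⟂ EF]
   → C = (-1221/145, -1907/145)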